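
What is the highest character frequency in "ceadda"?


Input: ceadda
Character counts:
  'a': 2
  'c': 1
  'd': 2
  'e': 1
Maximum frequency: 2

2


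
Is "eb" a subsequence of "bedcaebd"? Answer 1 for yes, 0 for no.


Check if "eb" is a subsequence of "bedcaebd"
Greedy scan:
  Position 0 ('b'): no match needed
  Position 1 ('e'): matches sub[0] = 'e'
  Position 2 ('d'): no match needed
  Position 3 ('c'): no match needed
  Position 4 ('a'): no match needed
  Position 5 ('e'): no match needed
  Position 6 ('b'): matches sub[1] = 'b'
  Position 7 ('d'): no match needed
All 2 characters matched => is a subsequence

1


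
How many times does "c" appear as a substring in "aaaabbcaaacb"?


Searching for "c" in "aaaabbcaaacb"
Scanning each position:
  Position 0: "a" => no
  Position 1: "a" => no
  Position 2: "a" => no
  Position 3: "a" => no
  Position 4: "b" => no
  Position 5: "b" => no
  Position 6: "c" => MATCH
  Position 7: "a" => no
  Position 8: "a" => no
  Position 9: "a" => no
  Position 10: "c" => MATCH
  Position 11: "b" => no
Total occurrences: 2

2


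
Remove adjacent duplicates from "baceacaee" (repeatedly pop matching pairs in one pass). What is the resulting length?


Input: baceacaee
Stack-based adjacent duplicate removal:
  Read 'b': push. Stack: b
  Read 'a': push. Stack: ba
  Read 'c': push. Stack: bac
  Read 'e': push. Stack: bace
  Read 'a': push. Stack: bacea
  Read 'c': push. Stack: baceac
  Read 'a': push. Stack: baceaca
  Read 'e': push. Stack: baceacae
  Read 'e': matches stack top 'e' => pop. Stack: baceaca
Final stack: "baceaca" (length 7)

7


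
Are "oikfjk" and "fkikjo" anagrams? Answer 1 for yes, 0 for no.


Strings: "oikfjk", "fkikjo"
Sorted first:  fijkko
Sorted second: fijkko
Sorted forms match => anagrams

1


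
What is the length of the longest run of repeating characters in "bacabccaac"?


Input: "bacabccaac"
Scanning for longest run:
  Position 1 ('a'): new char, reset run to 1
  Position 2 ('c'): new char, reset run to 1
  Position 3 ('a'): new char, reset run to 1
  Position 4 ('b'): new char, reset run to 1
  Position 5 ('c'): new char, reset run to 1
  Position 6 ('c'): continues run of 'c', length=2
  Position 7 ('a'): new char, reset run to 1
  Position 8 ('a'): continues run of 'a', length=2
  Position 9 ('c'): new char, reset run to 1
Longest run: 'c' with length 2

2


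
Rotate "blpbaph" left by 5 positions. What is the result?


Input: "blpbaph", rotate left by 5
First 5 characters: "blpba"
Remaining characters: "ph"
Concatenate remaining + first: "ph" + "blpba" = "phblpba"

phblpba


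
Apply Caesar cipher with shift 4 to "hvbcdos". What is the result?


Caesar cipher: shift "hvbcdos" by 4
  'h' (pos 7) + 4 = pos 11 = 'l'
  'v' (pos 21) + 4 = pos 25 = 'z'
  'b' (pos 1) + 4 = pos 5 = 'f'
  'c' (pos 2) + 4 = pos 6 = 'g'
  'd' (pos 3) + 4 = pos 7 = 'h'
  'o' (pos 14) + 4 = pos 18 = 's'
  's' (pos 18) + 4 = pos 22 = 'w'
Result: lzfghsw

lzfghsw


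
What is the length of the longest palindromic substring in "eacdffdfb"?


Input: "eacdffdfb"
Checking substrings for palindromes:
  [3:7] "dffd" (len 4) => palindrome
  [5:8] "fdf" (len 3) => palindrome
  [4:6] "ff" (len 2) => palindrome
Longest palindromic substring: "dffd" with length 4

4


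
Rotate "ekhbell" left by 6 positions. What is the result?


Input: "ekhbell", rotate left by 6
First 6 characters: "ekhbel"
Remaining characters: "l"
Concatenate remaining + first: "l" + "ekhbel" = "lekhbel"

lekhbel


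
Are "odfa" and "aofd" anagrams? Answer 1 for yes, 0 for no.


Strings: "odfa", "aofd"
Sorted first:  adfo
Sorted second: adfo
Sorted forms match => anagrams

1


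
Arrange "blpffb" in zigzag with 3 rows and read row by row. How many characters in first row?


Zigzag "blpffb" into 3 rows:
Placing characters:
  'b' => row 0
  'l' => row 1
  'p' => row 2
  'f' => row 1
  'f' => row 0
  'b' => row 1
Rows:
  Row 0: "bf"
  Row 1: "lfb"
  Row 2: "p"
First row length: 2

2


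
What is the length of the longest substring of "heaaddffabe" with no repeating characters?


Input: "heaaddffabe"
Sliding window (track last position of each char):
  Position 0 ('h'): window [0,0] length 1 -- new best
  Position 1 ('e'): window [0,1] length 2 -- new best
  Position 2 ('a'): window [0,2] length 3 -- new best
  Position 3 ('a'): repeat (last at 2), move window start to 3
  Position 3 ('a'): window [3,3] length 1
  Position 4 ('d'): window [3,4] length 2
  Position 5 ('d'): repeat (last at 4), move window start to 5
  Position 5 ('d'): window [5,5] length 1
  Position 6 ('f'): window [5,6] length 2
  Position 7 ('f'): repeat (last at 6), move window start to 7
  Position 7 ('f'): window [7,7] length 1
  Position 8 ('a'): window [7,8] length 2
  Position 9 ('b'): window [7,9] length 3
  Position 10 ('e'): window [7,10] length 4 -- new best
Longest substring with no repeats: "fabe" with length 4

4


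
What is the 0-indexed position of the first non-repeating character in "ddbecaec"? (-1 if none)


Input: ddbecaec
Character frequencies:
  'a': 1
  'b': 1
  'c': 2
  'd': 2
  'e': 2
Scanning left to right for freq == 1:
  Position 0 ('d'): freq=2, skip
  Position 1 ('d'): freq=2, skip
  Position 2 ('b'): unique! => answer = 2

2


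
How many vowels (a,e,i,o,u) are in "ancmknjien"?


Input: ancmknjien
Checking each character:
  'a' at position 0: vowel (running total: 1)
  'n' at position 1: consonant
  'c' at position 2: consonant
  'm' at position 3: consonant
  'k' at position 4: consonant
  'n' at position 5: consonant
  'j' at position 6: consonant
  'i' at position 7: vowel (running total: 2)
  'e' at position 8: vowel (running total: 3)
  'n' at position 9: consonant
Total vowels: 3

3


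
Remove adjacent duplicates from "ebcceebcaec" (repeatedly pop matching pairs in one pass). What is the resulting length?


Input: ebcceebcaec
Stack-based adjacent duplicate removal:
  Read 'e': push. Stack: e
  Read 'b': push. Stack: eb
  Read 'c': push. Stack: ebc
  Read 'c': matches stack top 'c' => pop. Stack: eb
  Read 'e': push. Stack: ebe
  Read 'e': matches stack top 'e' => pop. Stack: eb
  Read 'b': matches stack top 'b' => pop. Stack: e
  Read 'c': push. Stack: ec
  Read 'a': push. Stack: eca
  Read 'e': push. Stack: ecae
  Read 'c': push. Stack: ecaec
Final stack: "ecaec" (length 5)

5


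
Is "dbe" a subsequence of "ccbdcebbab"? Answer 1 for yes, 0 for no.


Check if "dbe" is a subsequence of "ccbdcebbab"
Greedy scan:
  Position 0 ('c'): no match needed
  Position 1 ('c'): no match needed
  Position 2 ('b'): no match needed
  Position 3 ('d'): matches sub[0] = 'd'
  Position 4 ('c'): no match needed
  Position 5 ('e'): no match needed
  Position 6 ('b'): matches sub[1] = 'b'
  Position 7 ('b'): no match needed
  Position 8 ('a'): no match needed
  Position 9 ('b'): no match needed
Only matched 2/3 characters => not a subsequence

0


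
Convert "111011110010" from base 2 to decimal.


Input: "111011110010" in base 2
Positional expansion:
  Digit '1' (value 1) x 2^11 = 2048
  Digit '1' (value 1) x 2^10 = 1024
  Digit '1' (value 1) x 2^9 = 512
  Digit '0' (value 0) x 2^8 = 0
  Digit '1' (value 1) x 2^7 = 128
  Digit '1' (value 1) x 2^6 = 64
  Digit '1' (value 1) x 2^5 = 32
  Digit '1' (value 1) x 2^4 = 16
  Digit '0' (value 0) x 2^3 = 0
  Digit '0' (value 0) x 2^2 = 0
  Digit '1' (value 1) x 2^1 = 2
  Digit '0' (value 0) x 2^0 = 0
Sum = 3826

3826


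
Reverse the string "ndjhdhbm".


Input: ndjhdhbm
Reading characters right to left:
  Position 7: 'm'
  Position 6: 'b'
  Position 5: 'h'
  Position 4: 'd'
  Position 3: 'h'
  Position 2: 'j'
  Position 1: 'd'
  Position 0: 'n'
Reversed: mbhdhjdn

mbhdhjdn


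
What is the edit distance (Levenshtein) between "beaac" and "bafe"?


Computing edit distance: "beaac" -> "bafe"
DP table:
           b    a    f    e
      0    1    2    3    4
  b   1    0    1    2    3
  e   2    1    1    2    2
  a   3    2    1    2    3
  a   4    3    2    2    3
  c   5    4    3    3    3
Edit distance = dp[5][4] = 3

3


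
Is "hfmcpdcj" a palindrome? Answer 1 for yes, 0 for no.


Input: hfmcpdcj
Reversed: jcdpcmfh
  Compare pos 0 ('h') with pos 7 ('j'): MISMATCH
  Compare pos 1 ('f') with pos 6 ('c'): MISMATCH
  Compare pos 2 ('m') with pos 5 ('d'): MISMATCH
  Compare pos 3 ('c') with pos 4 ('p'): MISMATCH
Result: not a palindrome

0


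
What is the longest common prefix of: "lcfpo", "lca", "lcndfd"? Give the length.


Words: lcfpo, lca, lcndfd
  Position 0: all 'l' => match
  Position 1: all 'c' => match
  Position 2: ('f', 'a', 'n') => mismatch, stop
LCP = "lc" (length 2)

2


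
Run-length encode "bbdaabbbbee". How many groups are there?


Input: bbdaabbbbee
Scanning for consecutive runs:
  Group 1: 'b' x 2 (positions 0-1)
  Group 2: 'd' x 1 (positions 2-2)
  Group 3: 'a' x 2 (positions 3-4)
  Group 4: 'b' x 4 (positions 5-8)
  Group 5: 'e' x 2 (positions 9-10)
Total groups: 5

5


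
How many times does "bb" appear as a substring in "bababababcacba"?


Searching for "bb" in "bababababcacba"
Scanning each position:
  Position 0: "ba" => no
  Position 1: "ab" => no
  Position 2: "ba" => no
  Position 3: "ab" => no
  Position 4: "ba" => no
  Position 5: "ab" => no
  Position 6: "ba" => no
  Position 7: "ab" => no
  Position 8: "bc" => no
  Position 9: "ca" => no
  Position 10: "ac" => no
  Position 11: "cb" => no
  Position 12: "ba" => no
Total occurrences: 0

0


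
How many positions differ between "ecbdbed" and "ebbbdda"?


Comparing "ecbdbed" and "ebbbdda" position by position:
  Position 0: 'e' vs 'e' => same
  Position 1: 'c' vs 'b' => DIFFER
  Position 2: 'b' vs 'b' => same
  Position 3: 'd' vs 'b' => DIFFER
  Position 4: 'b' vs 'd' => DIFFER
  Position 5: 'e' vs 'd' => DIFFER
  Position 6: 'd' vs 'a' => DIFFER
Positions that differ: 5

5


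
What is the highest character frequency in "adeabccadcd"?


Input: adeabccadcd
Character counts:
  'a': 3
  'b': 1
  'c': 3
  'd': 3
  'e': 1
Maximum frequency: 3

3


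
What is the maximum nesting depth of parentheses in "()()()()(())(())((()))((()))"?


Input: "()()()()(())(())((()))((()))"
Tracking depth:
  Position 0 '(': depth becomes 1
  Position 1 ')': depth becomes 0
  Position 2 '(': depth becomes 1
  Position 3 ')': depth becomes 0
  Position 4 '(': depth becomes 1
  Position 5 ')': depth becomes 0
  Position 6 '(': depth becomes 1
  Position 7 ')': depth becomes 0
  Position 8 '(': depth becomes 1
  Position 9 '(': depth becomes 2
  Position 10 ')': depth becomes 1
  Position 11 ')': depth becomes 0
  Position 12 '(': depth becomes 1
  Position 13 '(': depth becomes 2
  Position 14 ')': depth becomes 1
  Position 15 ')': depth becomes 0
  Position 16 '(': depth becomes 1
  Position 17 '(': depth becomes 2
  Position 18 '(': depth becomes 3
  Position 19 ')': depth becomes 2
  Position 20 ')': depth becomes 1
  Position 21 ')': depth becomes 0
  Position 22 '(': depth becomes 1
  Position 23 '(': depth becomes 2
  Position 24 '(': depth becomes 3
  Position 25 ')': depth becomes 2
  Position 26 ')': depth becomes 1
  Position 27 ')': depth becomes 0
Maximum depth reached: 3

3


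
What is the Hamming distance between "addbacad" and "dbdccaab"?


Comparing "addbacad" and "dbdccaab" position by position:
  Position 0: 'a' vs 'd' => differ
  Position 1: 'd' vs 'b' => differ
  Position 2: 'd' vs 'd' => same
  Position 3: 'b' vs 'c' => differ
  Position 4: 'a' vs 'c' => differ
  Position 5: 'c' vs 'a' => differ
  Position 6: 'a' vs 'a' => same
  Position 7: 'd' vs 'b' => differ
Total differences (Hamming distance): 6

6


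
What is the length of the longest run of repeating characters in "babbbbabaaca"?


Input: "babbbbabaaca"
Scanning for longest run:
  Position 1 ('a'): new char, reset run to 1
  Position 2 ('b'): new char, reset run to 1
  Position 3 ('b'): continues run of 'b', length=2
  Position 4 ('b'): continues run of 'b', length=3
  Position 5 ('b'): continues run of 'b', length=4
  Position 6 ('a'): new char, reset run to 1
  Position 7 ('b'): new char, reset run to 1
  Position 8 ('a'): new char, reset run to 1
  Position 9 ('a'): continues run of 'a', length=2
  Position 10 ('c'): new char, reset run to 1
  Position 11 ('a'): new char, reset run to 1
Longest run: 'b' with length 4

4


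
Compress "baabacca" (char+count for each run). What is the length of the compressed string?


Input: baabacca
Runs:
  'b' x 1 => "b1"
  'a' x 2 => "a2"
  'b' x 1 => "b1"
  'a' x 1 => "a1"
  'c' x 2 => "c2"
  'a' x 1 => "a1"
Compressed: "b1a2b1a1c2a1"
Compressed length: 12

12


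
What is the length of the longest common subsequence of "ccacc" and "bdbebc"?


LCS of "ccacc" and "bdbebc"
DP table:
           b    d    b    e    b    c
      0    0    0    0    0    0    0
  c   0    0    0    0    0    0    1
  c   0    0    0    0    0    0    1
  a   0    0    0    0    0    0    1
  c   0    0    0    0    0    0    1
  c   0    0    0    0    0    0    1
LCS length = dp[5][6] = 1

1


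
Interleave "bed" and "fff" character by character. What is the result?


Interleaving "bed" and "fff":
  Position 0: 'b' from first, 'f' from second => "bf"
  Position 1: 'e' from first, 'f' from second => "ef"
  Position 2: 'd' from first, 'f' from second => "df"
Result: bfefdf

bfefdf


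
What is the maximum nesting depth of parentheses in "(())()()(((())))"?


Input: "(())()()(((())))"
Tracking depth:
  Position 0 '(': depth becomes 1
  Position 1 '(': depth becomes 2
  Position 2 ')': depth becomes 1
  Position 3 ')': depth becomes 0
  Position 4 '(': depth becomes 1
  Position 5 ')': depth becomes 0
  Position 6 '(': depth becomes 1
  Position 7 ')': depth becomes 0
  Position 8 '(': depth becomes 1
  Position 9 '(': depth becomes 2
  Position 10 '(': depth becomes 3
  Position 11 '(': depth becomes 4
  Position 12 ')': depth becomes 3
  Position 13 ')': depth becomes 2
  Position 14 ')': depth becomes 1
  Position 15 ')': depth becomes 0
Maximum depth reached: 4

4


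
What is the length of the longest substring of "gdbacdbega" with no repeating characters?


Input: "gdbacdbega"
Sliding window (track last position of each char):
  Position 0 ('g'): window [0,0] length 1 -- new best
  Position 1 ('d'): window [0,1] length 2 -- new best
  Position 2 ('b'): window [0,2] length 3 -- new best
  Position 3 ('a'): window [0,3] length 4 -- new best
  Position 4 ('c'): window [0,4] length 5 -- new best
  Position 5 ('d'): repeat (last at 1), move window start to 2
  Position 5 ('d'): window [2,5] length 4
  Position 6 ('b'): repeat (last at 2), move window start to 3
  Position 6 ('b'): window [3,6] length 4
  Position 7 ('e'): window [3,7] length 5
  Position 8 ('g'): window [3,8] length 6 -- new best
  Position 9 ('a'): repeat (last at 3), move window start to 4
  Position 9 ('a'): window [4,9] length 6
Longest substring with no repeats: "acdbeg" with length 6

6


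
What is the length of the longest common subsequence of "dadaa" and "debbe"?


LCS of "dadaa" and "debbe"
DP table:
           d    e    b    b    e
      0    0    0    0    0    0
  d   0    1    1    1    1    1
  a   0    1    1    1    1    1
  d   0    1    1    1    1    1
  a   0    1    1    1    1    1
  a   0    1    1    1    1    1
LCS length = dp[5][5] = 1

1


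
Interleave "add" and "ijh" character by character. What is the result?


Interleaving "add" and "ijh":
  Position 0: 'a' from first, 'i' from second => "ai"
  Position 1: 'd' from first, 'j' from second => "dj"
  Position 2: 'd' from first, 'h' from second => "dh"
Result: aidjdh

aidjdh


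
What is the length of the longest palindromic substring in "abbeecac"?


Input: "abbeecac"
Checking substrings for palindromes:
  [5:8] "cac" (len 3) => palindrome
  [1:3] "bb" (len 2) => palindrome
  [3:5] "ee" (len 2) => palindrome
Longest palindromic substring: "cac" with length 3

3


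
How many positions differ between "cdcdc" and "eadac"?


Comparing "cdcdc" and "eadac" position by position:
  Position 0: 'c' vs 'e' => DIFFER
  Position 1: 'd' vs 'a' => DIFFER
  Position 2: 'c' vs 'd' => DIFFER
  Position 3: 'd' vs 'a' => DIFFER
  Position 4: 'c' vs 'c' => same
Positions that differ: 4

4


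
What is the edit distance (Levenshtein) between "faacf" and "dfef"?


Computing edit distance: "faacf" -> "dfef"
DP table:
           d    f    e    f
      0    1    2    3    4
  f   1    1    1    2    3
  a   2    2    2    2    3
  a   3    3    3    3    3
  c   4    4    4    4    4
  f   5    5    4    5    4
Edit distance = dp[5][4] = 4

4


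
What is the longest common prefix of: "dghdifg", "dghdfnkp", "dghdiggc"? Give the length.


Words: dghdifg, dghdfnkp, dghdiggc
  Position 0: all 'd' => match
  Position 1: all 'g' => match
  Position 2: all 'h' => match
  Position 3: all 'd' => match
  Position 4: ('i', 'f', 'i') => mismatch, stop
LCP = "dghd" (length 4)

4


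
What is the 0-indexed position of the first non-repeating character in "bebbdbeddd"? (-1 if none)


Input: bebbdbeddd
Character frequencies:
  'b': 4
  'd': 4
  'e': 2
Scanning left to right for freq == 1:
  Position 0 ('b'): freq=4, skip
  Position 1 ('e'): freq=2, skip
  Position 2 ('b'): freq=4, skip
  Position 3 ('b'): freq=4, skip
  Position 4 ('d'): freq=4, skip
  Position 5 ('b'): freq=4, skip
  Position 6 ('e'): freq=2, skip
  Position 7 ('d'): freq=4, skip
  Position 8 ('d'): freq=4, skip
  Position 9 ('d'): freq=4, skip
  No unique character found => answer = -1

-1


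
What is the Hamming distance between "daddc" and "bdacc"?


Comparing "daddc" and "bdacc" position by position:
  Position 0: 'd' vs 'b' => differ
  Position 1: 'a' vs 'd' => differ
  Position 2: 'd' vs 'a' => differ
  Position 3: 'd' vs 'c' => differ
  Position 4: 'c' vs 'c' => same
Total differences (Hamming distance): 4

4


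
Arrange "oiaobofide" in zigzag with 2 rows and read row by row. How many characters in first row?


Zigzag "oiaobofide" into 2 rows:
Placing characters:
  'o' => row 0
  'i' => row 1
  'a' => row 0
  'o' => row 1
  'b' => row 0
  'o' => row 1
  'f' => row 0
  'i' => row 1
  'd' => row 0
  'e' => row 1
Rows:
  Row 0: "oabfd"
  Row 1: "iooie"
First row length: 5

5


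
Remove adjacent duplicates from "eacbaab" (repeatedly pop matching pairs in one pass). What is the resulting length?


Input: eacbaab
Stack-based adjacent duplicate removal:
  Read 'e': push. Stack: e
  Read 'a': push. Stack: ea
  Read 'c': push. Stack: eac
  Read 'b': push. Stack: eacb
  Read 'a': push. Stack: eacba
  Read 'a': matches stack top 'a' => pop. Stack: eacb
  Read 'b': matches stack top 'b' => pop. Stack: eac
Final stack: "eac" (length 3)

3


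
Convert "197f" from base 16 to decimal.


Input: "197f" in base 16
Positional expansion:
  Digit '1' (value 1) x 16^3 = 4096
  Digit '9' (value 9) x 16^2 = 2304
  Digit '7' (value 7) x 16^1 = 112
  Digit 'f' (value 15) x 16^0 = 15
Sum = 6527

6527


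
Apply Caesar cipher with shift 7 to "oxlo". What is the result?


Caesar cipher: shift "oxlo" by 7
  'o' (pos 14) + 7 = pos 21 = 'v'
  'x' (pos 23) + 7 = pos 4 = 'e'
  'l' (pos 11) + 7 = pos 18 = 's'
  'o' (pos 14) + 7 = pos 21 = 'v'
Result: vesv

vesv


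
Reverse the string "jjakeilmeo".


Input: jjakeilmeo
Reading characters right to left:
  Position 9: 'o'
  Position 8: 'e'
  Position 7: 'm'
  Position 6: 'l'
  Position 5: 'i'
  Position 4: 'e'
  Position 3: 'k'
  Position 2: 'a'
  Position 1: 'j'
  Position 0: 'j'
Reversed: oemliekajj

oemliekajj


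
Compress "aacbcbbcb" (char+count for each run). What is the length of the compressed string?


Input: aacbcbbcb
Runs:
  'a' x 2 => "a2"
  'c' x 1 => "c1"
  'b' x 1 => "b1"
  'c' x 1 => "c1"
  'b' x 2 => "b2"
  'c' x 1 => "c1"
  'b' x 1 => "b1"
Compressed: "a2c1b1c1b2c1b1"
Compressed length: 14

14


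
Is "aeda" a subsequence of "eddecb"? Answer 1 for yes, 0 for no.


Check if "aeda" is a subsequence of "eddecb"
Greedy scan:
  Position 0 ('e'): no match needed
  Position 1 ('d'): no match needed
  Position 2 ('d'): no match needed
  Position 3 ('e'): no match needed
  Position 4 ('c'): no match needed
  Position 5 ('b'): no match needed
Only matched 0/4 characters => not a subsequence

0


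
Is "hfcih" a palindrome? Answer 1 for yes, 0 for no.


Input: hfcih
Reversed: hicfh
  Compare pos 0 ('h') with pos 4 ('h'): match
  Compare pos 1 ('f') with pos 3 ('i'): MISMATCH
Result: not a palindrome

0


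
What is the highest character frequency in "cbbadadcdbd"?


Input: cbbadadcdbd
Character counts:
  'a': 2
  'b': 3
  'c': 2
  'd': 4
Maximum frequency: 4

4


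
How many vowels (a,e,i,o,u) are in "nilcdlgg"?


Input: nilcdlgg
Checking each character:
  'n' at position 0: consonant
  'i' at position 1: vowel (running total: 1)
  'l' at position 2: consonant
  'c' at position 3: consonant
  'd' at position 4: consonant
  'l' at position 5: consonant
  'g' at position 6: consonant
  'g' at position 7: consonant
Total vowels: 1

1


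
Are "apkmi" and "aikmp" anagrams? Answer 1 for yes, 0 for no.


Strings: "apkmi", "aikmp"
Sorted first:  aikmp
Sorted second: aikmp
Sorted forms match => anagrams

1


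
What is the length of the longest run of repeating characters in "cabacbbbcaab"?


Input: "cabacbbbcaab"
Scanning for longest run:
  Position 1 ('a'): new char, reset run to 1
  Position 2 ('b'): new char, reset run to 1
  Position 3 ('a'): new char, reset run to 1
  Position 4 ('c'): new char, reset run to 1
  Position 5 ('b'): new char, reset run to 1
  Position 6 ('b'): continues run of 'b', length=2
  Position 7 ('b'): continues run of 'b', length=3
  Position 8 ('c'): new char, reset run to 1
  Position 9 ('a'): new char, reset run to 1
  Position 10 ('a'): continues run of 'a', length=2
  Position 11 ('b'): new char, reset run to 1
Longest run: 'b' with length 3

3


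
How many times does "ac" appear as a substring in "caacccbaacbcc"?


Searching for "ac" in "caacccbaacbcc"
Scanning each position:
  Position 0: "ca" => no
  Position 1: "aa" => no
  Position 2: "ac" => MATCH
  Position 3: "cc" => no
  Position 4: "cc" => no
  Position 5: "cb" => no
  Position 6: "ba" => no
  Position 7: "aa" => no
  Position 8: "ac" => MATCH
  Position 9: "cb" => no
  Position 10: "bc" => no
  Position 11: "cc" => no
Total occurrences: 2

2


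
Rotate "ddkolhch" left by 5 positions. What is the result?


Input: "ddkolhch", rotate left by 5
First 5 characters: "ddkol"
Remaining characters: "hch"
Concatenate remaining + first: "hch" + "ddkol" = "hchddkol"

hchddkol


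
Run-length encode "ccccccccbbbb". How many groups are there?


Input: ccccccccbbbb
Scanning for consecutive runs:
  Group 1: 'c' x 8 (positions 0-7)
  Group 2: 'b' x 4 (positions 8-11)
Total groups: 2

2


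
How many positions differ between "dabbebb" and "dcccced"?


Comparing "dabbebb" and "dcccced" position by position:
  Position 0: 'd' vs 'd' => same
  Position 1: 'a' vs 'c' => DIFFER
  Position 2: 'b' vs 'c' => DIFFER
  Position 3: 'b' vs 'c' => DIFFER
  Position 4: 'e' vs 'c' => DIFFER
  Position 5: 'b' vs 'e' => DIFFER
  Position 6: 'b' vs 'd' => DIFFER
Positions that differ: 6

6


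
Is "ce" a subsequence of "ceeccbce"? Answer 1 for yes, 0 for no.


Check if "ce" is a subsequence of "ceeccbce"
Greedy scan:
  Position 0 ('c'): matches sub[0] = 'c'
  Position 1 ('e'): matches sub[1] = 'e'
  Position 2 ('e'): no match needed
  Position 3 ('c'): no match needed
  Position 4 ('c'): no match needed
  Position 5 ('b'): no match needed
  Position 6 ('c'): no match needed
  Position 7 ('e'): no match needed
All 2 characters matched => is a subsequence

1


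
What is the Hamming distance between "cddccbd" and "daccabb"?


Comparing "cddccbd" and "daccabb" position by position:
  Position 0: 'c' vs 'd' => differ
  Position 1: 'd' vs 'a' => differ
  Position 2: 'd' vs 'c' => differ
  Position 3: 'c' vs 'c' => same
  Position 4: 'c' vs 'a' => differ
  Position 5: 'b' vs 'b' => same
  Position 6: 'd' vs 'b' => differ
Total differences (Hamming distance): 5

5


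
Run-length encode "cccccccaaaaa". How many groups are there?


Input: cccccccaaaaa
Scanning for consecutive runs:
  Group 1: 'c' x 7 (positions 0-6)
  Group 2: 'a' x 5 (positions 7-11)
Total groups: 2

2


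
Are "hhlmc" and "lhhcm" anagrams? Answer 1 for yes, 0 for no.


Strings: "hhlmc", "lhhcm"
Sorted first:  chhlm
Sorted second: chhlm
Sorted forms match => anagrams

1


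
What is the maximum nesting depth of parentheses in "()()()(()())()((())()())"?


Input: "()()()(()())()((())()())"
Tracking depth:
  Position 0 '(': depth becomes 1
  Position 1 ')': depth becomes 0
  Position 2 '(': depth becomes 1
  Position 3 ')': depth becomes 0
  Position 4 '(': depth becomes 1
  Position 5 ')': depth becomes 0
  Position 6 '(': depth becomes 1
  Position 7 '(': depth becomes 2
  Position 8 ')': depth becomes 1
  Position 9 '(': depth becomes 2
  Position 10 ')': depth becomes 1
  Position 11 ')': depth becomes 0
  Position 12 '(': depth becomes 1
  Position 13 ')': depth becomes 0
  Position 14 '(': depth becomes 1
  Position 15 '(': depth becomes 2
  Position 16 '(': depth becomes 3
  Position 17 ')': depth becomes 2
  Position 18 ')': depth becomes 1
  Position 19 '(': depth becomes 2
  Position 20 ')': depth becomes 1
  Position 21 '(': depth becomes 2
  Position 22 ')': depth becomes 1
  Position 23 ')': depth becomes 0
Maximum depth reached: 3

3


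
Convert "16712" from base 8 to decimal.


Input: "16712" in base 8
Positional expansion:
  Digit '1' (value 1) x 8^4 = 4096
  Digit '6' (value 6) x 8^3 = 3072
  Digit '7' (value 7) x 8^2 = 448
  Digit '1' (value 1) x 8^1 = 8
  Digit '2' (value 2) x 8^0 = 2
Sum = 7626

7626


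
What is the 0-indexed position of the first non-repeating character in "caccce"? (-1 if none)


Input: caccce
Character frequencies:
  'a': 1
  'c': 4
  'e': 1
Scanning left to right for freq == 1:
  Position 0 ('c'): freq=4, skip
  Position 1 ('a'): unique! => answer = 1

1


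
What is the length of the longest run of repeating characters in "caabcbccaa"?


Input: "caabcbccaa"
Scanning for longest run:
  Position 1 ('a'): new char, reset run to 1
  Position 2 ('a'): continues run of 'a', length=2
  Position 3 ('b'): new char, reset run to 1
  Position 4 ('c'): new char, reset run to 1
  Position 5 ('b'): new char, reset run to 1
  Position 6 ('c'): new char, reset run to 1
  Position 7 ('c'): continues run of 'c', length=2
  Position 8 ('a'): new char, reset run to 1
  Position 9 ('a'): continues run of 'a', length=2
Longest run: 'a' with length 2

2


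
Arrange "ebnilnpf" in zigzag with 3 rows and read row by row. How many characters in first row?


Zigzag "ebnilnpf" into 3 rows:
Placing characters:
  'e' => row 0
  'b' => row 1
  'n' => row 2
  'i' => row 1
  'l' => row 0
  'n' => row 1
  'p' => row 2
  'f' => row 1
Rows:
  Row 0: "el"
  Row 1: "binf"
  Row 2: "np"
First row length: 2

2


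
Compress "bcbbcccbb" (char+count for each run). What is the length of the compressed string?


Input: bcbbcccbb
Runs:
  'b' x 1 => "b1"
  'c' x 1 => "c1"
  'b' x 2 => "b2"
  'c' x 3 => "c3"
  'b' x 2 => "b2"
Compressed: "b1c1b2c3b2"
Compressed length: 10

10


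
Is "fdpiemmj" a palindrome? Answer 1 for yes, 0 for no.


Input: fdpiemmj
Reversed: jmmeipdf
  Compare pos 0 ('f') with pos 7 ('j'): MISMATCH
  Compare pos 1 ('d') with pos 6 ('m'): MISMATCH
  Compare pos 2 ('p') with pos 5 ('m'): MISMATCH
  Compare pos 3 ('i') with pos 4 ('e'): MISMATCH
Result: not a palindrome

0


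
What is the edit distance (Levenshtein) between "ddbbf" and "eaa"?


Computing edit distance: "ddbbf" -> "eaa"
DP table:
           e    a    a
      0    1    2    3
  d   1    1    2    3
  d   2    2    2    3
  b   3    3    3    3
  b   4    4    4    4
  f   5    5    5    5
Edit distance = dp[5][3] = 5

5


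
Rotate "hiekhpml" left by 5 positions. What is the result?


Input: "hiekhpml", rotate left by 5
First 5 characters: "hiekh"
Remaining characters: "pml"
Concatenate remaining + first: "pml" + "hiekh" = "pmlhiekh"

pmlhiekh


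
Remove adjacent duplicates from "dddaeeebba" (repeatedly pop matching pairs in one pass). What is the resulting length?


Input: dddaeeebba
Stack-based adjacent duplicate removal:
  Read 'd': push. Stack: d
  Read 'd': matches stack top 'd' => pop. Stack: (empty)
  Read 'd': push. Stack: d
  Read 'a': push. Stack: da
  Read 'e': push. Stack: dae
  Read 'e': matches stack top 'e' => pop. Stack: da
  Read 'e': push. Stack: dae
  Read 'b': push. Stack: daeb
  Read 'b': matches stack top 'b' => pop. Stack: dae
  Read 'a': push. Stack: daea
Final stack: "daea" (length 4)

4


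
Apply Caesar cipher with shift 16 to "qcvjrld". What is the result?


Caesar cipher: shift "qcvjrld" by 16
  'q' (pos 16) + 16 = pos 6 = 'g'
  'c' (pos 2) + 16 = pos 18 = 's'
  'v' (pos 21) + 16 = pos 11 = 'l'
  'j' (pos 9) + 16 = pos 25 = 'z'
  'r' (pos 17) + 16 = pos 7 = 'h'
  'l' (pos 11) + 16 = pos 1 = 'b'
  'd' (pos 3) + 16 = pos 19 = 't'
Result: gslzhbt

gslzhbt


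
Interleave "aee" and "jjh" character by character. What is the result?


Interleaving "aee" and "jjh":
  Position 0: 'a' from first, 'j' from second => "aj"
  Position 1: 'e' from first, 'j' from second => "ej"
  Position 2: 'e' from first, 'h' from second => "eh"
Result: ajejeh

ajejeh


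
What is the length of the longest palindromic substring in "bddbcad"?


Input: "bddbcad"
Checking substrings for palindromes:
  [0:4] "bddb" (len 4) => palindrome
  [1:3] "dd" (len 2) => palindrome
Longest palindromic substring: "bddb" with length 4

4


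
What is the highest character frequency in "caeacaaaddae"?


Input: caeacaaaddae
Character counts:
  'a': 6
  'c': 2
  'd': 2
  'e': 2
Maximum frequency: 6

6


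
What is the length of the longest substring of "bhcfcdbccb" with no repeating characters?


Input: "bhcfcdbccb"
Sliding window (track last position of each char):
  Position 0 ('b'): window [0,0] length 1 -- new best
  Position 1 ('h'): window [0,1] length 2 -- new best
  Position 2 ('c'): window [0,2] length 3 -- new best
  Position 3 ('f'): window [0,3] length 4 -- new best
  Position 4 ('c'): repeat (last at 2), move window start to 3
  Position 4 ('c'): window [3,4] length 2
  Position 5 ('d'): window [3,5] length 3
  Position 6 ('b'): window [3,6] length 4
  Position 7 ('c'): repeat (last at 4), move window start to 5
  Position 7 ('c'): window [5,7] length 3
  Position 8 ('c'): repeat (last at 7), move window start to 8
  Position 8 ('c'): window [8,8] length 1
  Position 9 ('b'): window [8,9] length 2
Longest substring with no repeats: "bhcf" with length 4

4


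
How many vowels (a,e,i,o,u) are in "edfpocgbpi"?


Input: edfpocgbpi
Checking each character:
  'e' at position 0: vowel (running total: 1)
  'd' at position 1: consonant
  'f' at position 2: consonant
  'p' at position 3: consonant
  'o' at position 4: vowel (running total: 2)
  'c' at position 5: consonant
  'g' at position 6: consonant
  'b' at position 7: consonant
  'p' at position 8: consonant
  'i' at position 9: vowel (running total: 3)
Total vowels: 3

3


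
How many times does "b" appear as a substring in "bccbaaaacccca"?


Searching for "b" in "bccbaaaacccca"
Scanning each position:
  Position 0: "b" => MATCH
  Position 1: "c" => no
  Position 2: "c" => no
  Position 3: "b" => MATCH
  Position 4: "a" => no
  Position 5: "a" => no
  Position 6: "a" => no
  Position 7: "a" => no
  Position 8: "c" => no
  Position 9: "c" => no
  Position 10: "c" => no
  Position 11: "c" => no
  Position 12: "a" => no
Total occurrences: 2

2


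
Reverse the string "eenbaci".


Input: eenbaci
Reading characters right to left:
  Position 6: 'i'
  Position 5: 'c'
  Position 4: 'a'
  Position 3: 'b'
  Position 2: 'n'
  Position 1: 'e'
  Position 0: 'e'
Reversed: icabnee

icabnee


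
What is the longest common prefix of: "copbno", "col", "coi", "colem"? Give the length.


Words: copbno, col, coi, colem
  Position 0: all 'c' => match
  Position 1: all 'o' => match
  Position 2: ('p', 'l', 'i', 'l') => mismatch, stop
LCP = "co" (length 2)

2


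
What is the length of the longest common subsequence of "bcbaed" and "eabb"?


LCS of "bcbaed" and "eabb"
DP table:
           e    a    b    b
      0    0    0    0    0
  b   0    0    0    1    1
  c   0    0    0    1    1
  b   0    0    0    1    2
  a   0    0    1    1    2
  e   0    1    1    1    2
  d   0    1    1    1    2
LCS length = dp[6][4] = 2

2


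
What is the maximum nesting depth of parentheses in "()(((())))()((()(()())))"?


Input: "()(((())))()((()(()())))"
Tracking depth:
  Position 0 '(': depth becomes 1
  Position 1 ')': depth becomes 0
  Position 2 '(': depth becomes 1
  Position 3 '(': depth becomes 2
  Position 4 '(': depth becomes 3
  Position 5 '(': depth becomes 4
  Position 6 ')': depth becomes 3
  Position 7 ')': depth becomes 2
  Position 8 ')': depth becomes 1
  Position 9 ')': depth becomes 0
  Position 10 '(': depth becomes 1
  Position 11 ')': depth becomes 0
  Position 12 '(': depth becomes 1
  Position 13 '(': depth becomes 2
  Position 14 '(': depth becomes 3
  Position 15 ')': depth becomes 2
  Position 16 '(': depth becomes 3
  Position 17 '(': depth becomes 4
  Position 18 ')': depth becomes 3
  Position 19 '(': depth becomes 4
  Position 20 ')': depth becomes 3
  Position 21 ')': depth becomes 2
  Position 22 ')': depth becomes 1
  Position 23 ')': depth becomes 0
Maximum depth reached: 4

4


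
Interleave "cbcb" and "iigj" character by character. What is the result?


Interleaving "cbcb" and "iigj":
  Position 0: 'c' from first, 'i' from second => "ci"
  Position 1: 'b' from first, 'i' from second => "bi"
  Position 2: 'c' from first, 'g' from second => "cg"
  Position 3: 'b' from first, 'j' from second => "bj"
Result: cibicgbj

cibicgbj


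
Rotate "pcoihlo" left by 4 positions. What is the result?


Input: "pcoihlo", rotate left by 4
First 4 characters: "pcoi"
Remaining characters: "hlo"
Concatenate remaining + first: "hlo" + "pcoi" = "hlopcoi"

hlopcoi


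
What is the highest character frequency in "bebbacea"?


Input: bebbacea
Character counts:
  'a': 2
  'b': 3
  'c': 1
  'e': 2
Maximum frequency: 3

3


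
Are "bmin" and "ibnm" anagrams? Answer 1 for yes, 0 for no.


Strings: "bmin", "ibnm"
Sorted first:  bimn
Sorted second: bimn
Sorted forms match => anagrams

1


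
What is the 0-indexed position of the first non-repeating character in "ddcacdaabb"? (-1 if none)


Input: ddcacdaabb
Character frequencies:
  'a': 3
  'b': 2
  'c': 2
  'd': 3
Scanning left to right for freq == 1:
  Position 0 ('d'): freq=3, skip
  Position 1 ('d'): freq=3, skip
  Position 2 ('c'): freq=2, skip
  Position 3 ('a'): freq=3, skip
  Position 4 ('c'): freq=2, skip
  Position 5 ('d'): freq=3, skip
  Position 6 ('a'): freq=3, skip
  Position 7 ('a'): freq=3, skip
  Position 8 ('b'): freq=2, skip
  Position 9 ('b'): freq=2, skip
  No unique character found => answer = -1

-1


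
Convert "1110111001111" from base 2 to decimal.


Input: "1110111001111" in base 2
Positional expansion:
  Digit '1' (value 1) x 2^12 = 4096
  Digit '1' (value 1) x 2^11 = 2048
  Digit '1' (value 1) x 2^10 = 1024
  Digit '0' (value 0) x 2^9 = 0
  Digit '1' (value 1) x 2^8 = 256
  Digit '1' (value 1) x 2^7 = 128
  Digit '1' (value 1) x 2^6 = 64
  Digit '0' (value 0) x 2^5 = 0
  Digit '0' (value 0) x 2^4 = 0
  Digit '1' (value 1) x 2^3 = 8
  Digit '1' (value 1) x 2^2 = 4
  Digit '1' (value 1) x 2^1 = 2
  Digit '1' (value 1) x 2^0 = 1
Sum = 7631

7631


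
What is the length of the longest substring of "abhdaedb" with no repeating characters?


Input: "abhdaedb"
Sliding window (track last position of each char):
  Position 0 ('a'): window [0,0] length 1 -- new best
  Position 1 ('b'): window [0,1] length 2 -- new best
  Position 2 ('h'): window [0,2] length 3 -- new best
  Position 3 ('d'): window [0,3] length 4 -- new best
  Position 4 ('a'): repeat (last at 0), move window start to 1
  Position 4 ('a'): window [1,4] length 4
  Position 5 ('e'): window [1,5] length 5 -- new best
  Position 6 ('d'): repeat (last at 3), move window start to 4
  Position 6 ('d'): window [4,6] length 3
  Position 7 ('b'): window [4,7] length 4
Longest substring with no repeats: "bhdae" with length 5

5


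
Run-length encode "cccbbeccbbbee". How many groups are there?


Input: cccbbeccbbbee
Scanning for consecutive runs:
  Group 1: 'c' x 3 (positions 0-2)
  Group 2: 'b' x 2 (positions 3-4)
  Group 3: 'e' x 1 (positions 5-5)
  Group 4: 'c' x 2 (positions 6-7)
  Group 5: 'b' x 3 (positions 8-10)
  Group 6: 'e' x 2 (positions 11-12)
Total groups: 6

6


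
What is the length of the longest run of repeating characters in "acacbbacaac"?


Input: "acacbbacaac"
Scanning for longest run:
  Position 1 ('c'): new char, reset run to 1
  Position 2 ('a'): new char, reset run to 1
  Position 3 ('c'): new char, reset run to 1
  Position 4 ('b'): new char, reset run to 1
  Position 5 ('b'): continues run of 'b', length=2
  Position 6 ('a'): new char, reset run to 1
  Position 7 ('c'): new char, reset run to 1
  Position 8 ('a'): new char, reset run to 1
  Position 9 ('a'): continues run of 'a', length=2
  Position 10 ('c'): new char, reset run to 1
Longest run: 'b' with length 2

2


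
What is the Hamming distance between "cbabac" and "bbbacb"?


Comparing "cbabac" and "bbbacb" position by position:
  Position 0: 'c' vs 'b' => differ
  Position 1: 'b' vs 'b' => same
  Position 2: 'a' vs 'b' => differ
  Position 3: 'b' vs 'a' => differ
  Position 4: 'a' vs 'c' => differ
  Position 5: 'c' vs 'b' => differ
Total differences (Hamming distance): 5

5


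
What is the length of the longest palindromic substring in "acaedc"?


Input: "acaedc"
Checking substrings for palindromes:
  [0:3] "aca" (len 3) => palindrome
Longest palindromic substring: "aca" with length 3

3


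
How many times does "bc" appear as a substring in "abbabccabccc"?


Searching for "bc" in "abbabccabccc"
Scanning each position:
  Position 0: "ab" => no
  Position 1: "bb" => no
  Position 2: "ba" => no
  Position 3: "ab" => no
  Position 4: "bc" => MATCH
  Position 5: "cc" => no
  Position 6: "ca" => no
  Position 7: "ab" => no
  Position 8: "bc" => MATCH
  Position 9: "cc" => no
  Position 10: "cc" => no
Total occurrences: 2

2


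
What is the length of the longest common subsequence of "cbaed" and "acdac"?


LCS of "cbaed" and "acdac"
DP table:
           a    c    d    a    c
      0    0    0    0    0    0
  c   0    0    1    1    1    1
  b   0    0    1    1    1    1
  a   0    1    1    1    2    2
  e   0    1    1    1    2    2
  d   0    1    1    2    2    2
LCS length = dp[5][5] = 2

2


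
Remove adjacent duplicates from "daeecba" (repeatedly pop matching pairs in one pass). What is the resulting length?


Input: daeecba
Stack-based adjacent duplicate removal:
  Read 'd': push. Stack: d
  Read 'a': push. Stack: da
  Read 'e': push. Stack: dae
  Read 'e': matches stack top 'e' => pop. Stack: da
  Read 'c': push. Stack: dac
  Read 'b': push. Stack: dacb
  Read 'a': push. Stack: dacba
Final stack: "dacba" (length 5)

5


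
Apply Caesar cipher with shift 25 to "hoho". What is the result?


Caesar cipher: shift "hoho" by 25
  'h' (pos 7) + 25 = pos 6 = 'g'
  'o' (pos 14) + 25 = pos 13 = 'n'
  'h' (pos 7) + 25 = pos 6 = 'g'
  'o' (pos 14) + 25 = pos 13 = 'n'
Result: gngn

gngn


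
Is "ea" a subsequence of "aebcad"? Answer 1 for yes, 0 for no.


Check if "ea" is a subsequence of "aebcad"
Greedy scan:
  Position 0 ('a'): no match needed
  Position 1 ('e'): matches sub[0] = 'e'
  Position 2 ('b'): no match needed
  Position 3 ('c'): no match needed
  Position 4 ('a'): matches sub[1] = 'a'
  Position 5 ('d'): no match needed
All 2 characters matched => is a subsequence

1


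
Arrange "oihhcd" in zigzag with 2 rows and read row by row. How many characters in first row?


Zigzag "oihhcd" into 2 rows:
Placing characters:
  'o' => row 0
  'i' => row 1
  'h' => row 0
  'h' => row 1
  'c' => row 0
  'd' => row 1
Rows:
  Row 0: "ohc"
  Row 1: "ihd"
First row length: 3

3
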